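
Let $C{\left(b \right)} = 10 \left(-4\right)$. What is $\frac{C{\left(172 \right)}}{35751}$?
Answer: $- \frac{40}{35751} \approx -0.0011188$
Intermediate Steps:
$C{\left(b \right)} = -40$
$\frac{C{\left(172 \right)}}{35751} = - \frac{40}{35751}$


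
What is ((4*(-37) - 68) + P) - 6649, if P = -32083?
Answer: -38948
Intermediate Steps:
((4*(-37) - 68) + P) - 6649 = ((4*(-37) - 68) - 32083) - 6649 = ((-148 - 68) - 32083) - 6649 = (-216 - 32083) - 6649 = -32299 - 6649 = -38948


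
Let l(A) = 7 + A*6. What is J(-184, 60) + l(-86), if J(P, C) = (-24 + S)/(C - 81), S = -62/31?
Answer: -10663/21 ≈ -507.76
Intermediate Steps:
S = -2 (S = -62*1/31 = -2)
J(P, C) = -26/(-81 + C) (J(P, C) = (-24 - 2)/(C - 81) = -26/(-81 + C))
l(A) = 7 + 6*A
J(-184, 60) + l(-86) = -26/(-81 + 60) + (7 + 6*(-86)) = -26/(-21) + (7 - 516) = -26*(-1/21) - 509 = 26/21 - 509 = -10663/21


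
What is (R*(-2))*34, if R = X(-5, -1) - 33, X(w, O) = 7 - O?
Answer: 1700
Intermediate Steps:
R = -25 (R = (7 - 1*(-1)) - 33 = (7 + 1) - 33 = 8 - 33 = -25)
(R*(-2))*34 = -25*(-2)*34 = 50*34 = 1700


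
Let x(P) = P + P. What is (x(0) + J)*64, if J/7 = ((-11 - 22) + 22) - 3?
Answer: -6272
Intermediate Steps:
x(P) = 2*P
J = -98 (J = 7*(((-11 - 22) + 22) - 3) = 7*((-33 + 22) - 3) = 7*(-11 - 3) = 7*(-14) = -98)
(x(0) + J)*64 = (2*0 - 98)*64 = (0 - 98)*64 = -98*64 = -6272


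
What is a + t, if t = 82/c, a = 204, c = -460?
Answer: 46879/230 ≈ 203.82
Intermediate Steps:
t = -41/230 (t = 82/(-460) = 82*(-1/460) = -41/230 ≈ -0.17826)
a + t = 204 - 41/230 = 46879/230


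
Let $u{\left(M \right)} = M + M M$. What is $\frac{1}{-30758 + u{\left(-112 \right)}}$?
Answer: $- \frac{1}{18326} \approx -5.4567 \cdot 10^{-5}$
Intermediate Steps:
$u{\left(M \right)} = M + M^{2}$
$\frac{1}{-30758 + u{\left(-112 \right)}} = \frac{1}{-30758 - 112 \left(1 - 112\right)} = \frac{1}{-30758 - -12432} = \frac{1}{-30758 + 12432} = \frac{1}{-18326} = - \frac{1}{18326}$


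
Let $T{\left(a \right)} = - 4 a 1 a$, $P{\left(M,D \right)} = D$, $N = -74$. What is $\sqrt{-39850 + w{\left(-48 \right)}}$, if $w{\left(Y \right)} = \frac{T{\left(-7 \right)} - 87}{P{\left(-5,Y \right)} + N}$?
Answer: $\frac{11 i \sqrt{4901594}}{122} \approx 199.62 i$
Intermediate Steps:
$T{\left(a \right)} = - 4 a^{2}$ ($T{\left(a \right)} = - 4 a a = - 4 a^{2}$)
$w{\left(Y \right)} = - \frac{283}{-74 + Y}$ ($w{\left(Y \right)} = \frac{- 4 \left(-7\right)^{2} - 87}{Y - 74} = \frac{\left(-4\right) 49 - 87}{-74 + Y} = \frac{-196 - 87}{-74 + Y} = - \frac{283}{-74 + Y}$)
$\sqrt{-39850 + w{\left(-48 \right)}} = \sqrt{-39850 - \frac{283}{-74 - 48}} = \sqrt{-39850 - \frac{283}{-122}} = \sqrt{-39850 - - \frac{283}{122}} = \sqrt{-39850 + \frac{283}{122}} = \sqrt{- \frac{4861417}{122}} = \frac{11 i \sqrt{4901594}}{122}$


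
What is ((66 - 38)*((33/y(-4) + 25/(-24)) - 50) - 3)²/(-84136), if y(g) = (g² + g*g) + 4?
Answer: -7912969/336544 ≈ -23.512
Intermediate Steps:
y(g) = 4 + 2*g² (y(g) = (g² + g²) + 4 = 2*g² + 4 = 4 + 2*g²)
((66 - 38)*((33/y(-4) + 25/(-24)) - 50) - 3)²/(-84136) = ((66 - 38)*((33/(4 + 2*(-4)²) + 25/(-24)) - 50) - 3)²/(-84136) = (28*((33/(4 + 2*16) + 25*(-1/24)) - 50) - 3)²*(-1/84136) = (28*((33/(4 + 32) - 25/24) - 50) - 3)²*(-1/84136) = (28*((33/36 - 25/24) - 50) - 3)²*(-1/84136) = (28*((33*(1/36) - 25/24) - 50) - 3)²*(-1/84136) = (28*((11/12 - 25/24) - 50) - 3)²*(-1/84136) = (28*(-⅛ - 50) - 3)²*(-1/84136) = (28*(-401/8) - 3)²*(-1/84136) = (-2807/2 - 3)²*(-1/84136) = (-2813/2)²*(-1/84136) = (7912969/4)*(-1/84136) = -7912969/336544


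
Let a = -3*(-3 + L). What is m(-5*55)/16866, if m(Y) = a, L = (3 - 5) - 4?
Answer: 3/1874 ≈ 0.0016009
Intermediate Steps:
L = -6 (L = -2 - 4 = -6)
a = 27 (a = -3*(-3 - 6) = -3*(-9) = 27)
m(Y) = 27
m(-5*55)/16866 = 27/16866 = 27*(1/16866) = 3/1874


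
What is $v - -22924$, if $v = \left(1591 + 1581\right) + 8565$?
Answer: $34661$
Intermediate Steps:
$v = 11737$ ($v = 3172 + 8565 = 11737$)
$v - -22924 = 11737 - -22924 = 11737 + 22924 = 34661$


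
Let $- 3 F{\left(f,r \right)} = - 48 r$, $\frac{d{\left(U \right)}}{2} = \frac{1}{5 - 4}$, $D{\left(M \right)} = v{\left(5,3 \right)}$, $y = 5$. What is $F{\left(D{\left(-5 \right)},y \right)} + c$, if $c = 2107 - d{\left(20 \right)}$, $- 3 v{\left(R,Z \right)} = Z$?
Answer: $2185$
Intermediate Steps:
$v{\left(R,Z \right)} = - \frac{Z}{3}$
$D{\left(M \right)} = -1$ ($D{\left(M \right)} = \left(- \frac{1}{3}\right) 3 = -1$)
$d{\left(U \right)} = 2$ ($d{\left(U \right)} = \frac{2}{5 - 4} = \frac{2}{1} = 2 \cdot 1 = 2$)
$c = 2105$ ($c = 2107 - 2 = 2105$)
$F{\left(f,r \right)} = 16 r$ ($F{\left(f,r \right)} = - \frac{\left(-48\right) r}{3} = 16 r$)
$F{\left(D{\left(-5 \right)},y \right)} + c = 16 \cdot 5 + 2105 = 80 + 2105 = 2185$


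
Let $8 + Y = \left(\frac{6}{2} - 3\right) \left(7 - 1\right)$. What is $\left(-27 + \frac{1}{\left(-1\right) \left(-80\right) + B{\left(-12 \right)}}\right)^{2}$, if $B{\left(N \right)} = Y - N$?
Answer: $\frac{5139289}{7056} \approx 728.36$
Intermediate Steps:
$Y = -8$ ($Y = -8 + \left(\frac{6}{2} - 3\right) \left(7 - 1\right) = -8 + \left(6 \cdot \frac{1}{2} - 3\right) 6 = -8 + \left(3 - 3\right) 6 = -8 + 0 \cdot 6 = -8 + 0 = -8$)
$B{\left(N \right)} = -8 - N$
$\left(-27 + \frac{1}{\left(-1\right) \left(-80\right) + B{\left(-12 \right)}}\right)^{2} = \left(-27 + \frac{1}{\left(-1\right) \left(-80\right) - -4}\right)^{2} = \left(-27 + \frac{1}{80 + \left(-8 + 12\right)}\right)^{2} = \left(-27 + \frac{1}{80 + 4}\right)^{2} = \left(-27 + \frac{1}{84}\right)^{2} = \left(- \frac{2267}{84}\right)^{2} = \frac{5139289}{7056}$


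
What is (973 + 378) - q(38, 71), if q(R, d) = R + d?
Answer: 1242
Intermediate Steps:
(973 + 378) - q(38, 71) = (973 + 378) - (38 + 71) = 1351 - 1*109 = 1351 - 109 = 1242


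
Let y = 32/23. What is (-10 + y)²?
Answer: 39204/529 ≈ 74.110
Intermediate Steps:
y = 32/23 (y = 32*(1/23) = 32/23 ≈ 1.3913)
(-10 + y)² = (-10 + 32/23)² = (-198/23)² = 39204/529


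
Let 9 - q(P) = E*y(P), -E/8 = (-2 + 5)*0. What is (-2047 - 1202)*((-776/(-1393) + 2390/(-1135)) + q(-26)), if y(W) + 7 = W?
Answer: -7655284053/316211 ≈ -24209.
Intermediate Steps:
y(W) = -7 + W
E = 0 (E = -8*(-2 + 5)*0 = -24*0 = -8*0 = 0)
q(P) = 9 (q(P) = 9 - 0*(-7 + P) = 9 - 1*0 = 9 + 0 = 9)
(-2047 - 1202)*((-776/(-1393) + 2390/(-1135)) + q(-26)) = (-2047 - 1202)*((-776/(-1393) + 2390/(-1135)) + 9) = -3249*((-776*(-1/1393) + 2390*(-1/1135)) + 9) = -3249*((776/1393 - 478/227) + 9) = -3249*(-489702/316211 + 9) = -3249*2356197/316211 = -7655284053/316211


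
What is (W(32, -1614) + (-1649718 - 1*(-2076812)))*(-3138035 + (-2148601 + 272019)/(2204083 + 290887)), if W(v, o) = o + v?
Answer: -1665731627458546192/1247485 ≈ -1.3353e+12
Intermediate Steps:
(W(32, -1614) + (-1649718 - 1*(-2076812)))*(-3138035 + (-2148601 + 272019)/(2204083 + 290887)) = ((-1614 + 32) + (-1649718 - 1*(-2076812)))*(-3138035 + (-2148601 + 272019)/(2204083 + 290887)) = (-1582 + (-1649718 + 2076812))*(-3138035 - 1876582/2494970) = (-1582 + 427094)*(-3138035 - 1876582*1/2494970) = 425512*(-3138035 - 938291/1247485) = 425512*(-3914652530266/1247485) = -1665731627458546192/1247485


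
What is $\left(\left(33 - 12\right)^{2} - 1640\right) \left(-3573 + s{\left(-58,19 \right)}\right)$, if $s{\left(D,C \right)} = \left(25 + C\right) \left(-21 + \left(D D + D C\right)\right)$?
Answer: $-113942169$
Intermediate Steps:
$s{\left(D,C \right)} = \left(25 + C\right) \left(-21 + D^{2} + C D\right)$ ($s{\left(D,C \right)} = \left(25 + C\right) \left(-21 + \left(D^{2} + C D\right)\right) = \left(25 + C\right) \left(-21 + D^{2} + C D\right)$)
$\left(\left(33 - 12\right)^{2} - 1640\right) \left(-3573 + s{\left(-58,19 \right)}\right) = \left(\left(33 - 12\right)^{2} - 1640\right) \left(-3573 + \left(-525 - 399 + 25 \left(-58\right)^{2} + 19 \left(-58\right)^{2} - 58 \cdot 19^{2} + 25 \cdot 19 \left(-58\right)\right)\right) = \left(21^{2} - 1640\right) \left(-3573 - -98604\right) = \left(441 - 1640\right) \left(-3573 - -98604\right) = - 1199 \left(-3573 + 98604\right) = \left(-1199\right) 95031 = -113942169$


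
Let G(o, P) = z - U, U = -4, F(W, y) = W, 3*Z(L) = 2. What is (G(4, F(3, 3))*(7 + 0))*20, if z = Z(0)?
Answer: 1960/3 ≈ 653.33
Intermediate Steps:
Z(L) = ⅔ (Z(L) = (⅓)*2 = ⅔)
z = ⅔ ≈ 0.66667
G(o, P) = 14/3 (G(o, P) = ⅔ - 1*(-4) = ⅔ + 4 = 14/3)
(G(4, F(3, 3))*(7 + 0))*20 = (14*(7 + 0)/3)*20 = ((14/3)*7)*20 = (98/3)*20 = 1960/3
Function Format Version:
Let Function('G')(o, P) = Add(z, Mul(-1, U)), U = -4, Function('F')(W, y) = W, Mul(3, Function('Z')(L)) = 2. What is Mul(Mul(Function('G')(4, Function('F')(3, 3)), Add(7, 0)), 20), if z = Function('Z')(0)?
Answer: Rational(1960, 3) ≈ 653.33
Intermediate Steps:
Function('Z')(L) = Rational(2, 3) (Function('Z')(L) = Mul(Rational(1, 3), 2) = Rational(2, 3))
z = Rational(2, 3) ≈ 0.66667
Function('G')(o, P) = Rational(14, 3) (Function('G')(o, P) = Add(Rational(2, 3), Mul(-1, -4)) = Add(Rational(2, 3), 4) = Rational(14, 3))
Mul(Mul(Function('G')(4, Function('F')(3, 3)), Add(7, 0)), 20) = Mul(Mul(Rational(14, 3), Add(7, 0)), 20) = Mul(Mul(Rational(14, 3), 7), 20) = Mul(Rational(98, 3), 20) = Rational(1960, 3)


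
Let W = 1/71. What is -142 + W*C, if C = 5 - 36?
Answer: -10113/71 ≈ -142.44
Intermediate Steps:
C = -31
W = 1/71 ≈ 0.014085
-142 + W*C = -142 + (1/71)*(-31) = -142 - 31/71 = -10113/71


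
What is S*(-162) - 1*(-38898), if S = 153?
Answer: 14112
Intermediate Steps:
S*(-162) - 1*(-38898) = 153*(-162) - 1*(-38898) = -24786 + 38898 = 14112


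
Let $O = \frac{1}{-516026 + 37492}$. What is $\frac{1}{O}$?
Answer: $-478534$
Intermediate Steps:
$O = - \frac{1}{478534}$ ($O = \frac{1}{-478534} = - \frac{1}{478534} \approx -2.0897 \cdot 10^{-6}$)
$\frac{1}{O} = \frac{1}{- \frac{1}{478534}} = -478534$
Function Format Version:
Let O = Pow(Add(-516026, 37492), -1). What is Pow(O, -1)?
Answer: -478534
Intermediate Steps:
O = Rational(-1, 478534) (O = Pow(-478534, -1) = Rational(-1, 478534) ≈ -2.0897e-6)
Pow(O, -1) = Pow(Rational(-1, 478534), -1) = -478534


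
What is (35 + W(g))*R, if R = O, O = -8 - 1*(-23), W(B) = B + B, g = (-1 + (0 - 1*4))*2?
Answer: 225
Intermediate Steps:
g = -10 (g = (-1 + (0 - 4))*2 = (-1 - 4)*2 = -5*2 = -10)
W(B) = 2*B
O = 15 (O = -8 + 23 = 15)
R = 15
(35 + W(g))*R = (35 + 2*(-10))*15 = (35 - 20)*15 = 15*15 = 225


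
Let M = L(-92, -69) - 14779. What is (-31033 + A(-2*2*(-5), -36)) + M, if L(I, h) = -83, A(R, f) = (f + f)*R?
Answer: -47335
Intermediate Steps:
A(R, f) = 2*R*f (A(R, f) = (2*f)*R = 2*R*f)
M = -14862 (M = -83 - 14779 = -14862)
(-31033 + A(-2*2*(-5), -36)) + M = (-31033 + 2*(-2*2*(-5))*(-36)) - 14862 = (-31033 + 2*(-4*(-5))*(-36)) - 14862 = (-31033 + 2*20*(-36)) - 14862 = (-31033 - 1440) - 14862 = -32473 - 14862 = -47335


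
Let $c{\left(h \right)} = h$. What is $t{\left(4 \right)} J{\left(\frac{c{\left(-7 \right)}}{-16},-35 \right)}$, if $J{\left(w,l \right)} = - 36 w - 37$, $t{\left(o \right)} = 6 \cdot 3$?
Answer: $- \frac{1899}{2} \approx -949.5$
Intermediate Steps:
$t{\left(o \right)} = 18$
$J{\left(w,l \right)} = -37 - 36 w$
$t{\left(4 \right)} J{\left(\frac{c{\left(-7 \right)}}{-16},-35 \right)} = 18 \left(-37 - 36 \left(- \frac{7}{-16}\right)\right) = 18 \left(-37 - 36 \left(\left(-7\right) \left(- \frac{1}{16}\right)\right)\right) = 18 \left(-37 - \frac{63}{4}\right) = 18 \left(- \frac{211}{4}\right) = - \frac{1899}{2}$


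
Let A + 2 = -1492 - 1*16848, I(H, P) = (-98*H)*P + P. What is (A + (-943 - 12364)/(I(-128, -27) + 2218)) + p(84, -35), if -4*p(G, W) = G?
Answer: -882725872/48071 ≈ -18363.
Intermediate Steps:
I(H, P) = P - 98*H*P (I(H, P) = -98*H*P + P = P - 98*H*P)
p(G, W) = -G/4
A = -18342 (A = -2 + (-1492 - 1*16848) = -2 + (-1492 - 16848) = -2 - 18340 = -18342)
(A + (-943 - 12364)/(I(-128, -27) + 2218)) + p(84, -35) = (-18342 + (-943 - 12364)/(-27*(1 - 98*(-128)) + 2218)) - 1/4*84 = (-18342 - 13307/(-27*(1 + 12544) + 2218)) - 21 = (-18342 - 13307/(-27*12545 + 2218)) - 21 = (-18342 - 13307/(-338715 + 2218)) - 21 = (-18342 - 13307/(-336497)) - 21 = (-18342 - 13307*(-1/336497)) - 21 = (-18342 + 1901/48071) - 21 = -881716381/48071 - 21 = -882725872/48071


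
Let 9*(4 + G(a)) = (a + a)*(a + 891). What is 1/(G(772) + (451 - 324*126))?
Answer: 9/2204279 ≈ 4.0830e-6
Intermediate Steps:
G(a) = -4 + 2*a*(891 + a)/9 (G(a) = -4 + ((a + a)*(a + 891))/9 = -4 + ((2*a)*(891 + a))/9 = -4 + (2*a*(891 + a))/9 = -4 + 2*a*(891 + a)/9)
1/(G(772) + (451 - 324*126)) = 1/((-4 + 198*772 + (2/9)*772**2) + (451 - 324*126)) = 1/((-4 + 152856 + (2/9)*595984) + (451 - 40824)) = 1/((-4 + 152856 + 1191968/9) - 40373) = 1/(2567636/9 - 40373) = 1/(2204279/9) = 9/2204279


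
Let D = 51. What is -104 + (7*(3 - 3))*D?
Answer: -104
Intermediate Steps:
-104 + (7*(3 - 3))*D = -104 + (7*(3 - 3))*51 = -104 + (7*0)*51 = -104 + 0*51 = -104 + 0 = -104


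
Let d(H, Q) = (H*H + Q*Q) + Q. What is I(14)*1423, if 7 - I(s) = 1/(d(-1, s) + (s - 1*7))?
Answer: 2170075/218 ≈ 9954.5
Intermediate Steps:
d(H, Q) = Q + H² + Q² (d(H, Q) = (H² + Q²) + Q = Q + H² + Q²)
I(s) = 7 - 1/(-6 + s² + 2*s) (I(s) = 7 - 1/((s + (-1)² + s²) + (s - 1*7)) = 7 - 1/((s + 1 + s²) + (s - 7)) = 7 - 1/((1 + s + s²) + (-7 + s)) = 7 - 1/(-6 + s² + 2*s))
I(14)*1423 = ((-43 + 7*14² + 14*14)/(-6 + 14² + 2*14))*1423 = ((-43 + 7*196 + 196)/(-6 + 196 + 28))*1423 = ((-43 + 1372 + 196)/218)*1423 = ((1/218)*1525)*1423 = (1525/218)*1423 = 2170075/218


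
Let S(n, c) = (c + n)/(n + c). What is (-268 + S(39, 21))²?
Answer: 71289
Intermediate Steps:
S(n, c) = 1 (S(n, c) = (c + n)/(c + n) = 1)
(-268 + S(39, 21))² = (-268 + 1)² = (-267)² = 71289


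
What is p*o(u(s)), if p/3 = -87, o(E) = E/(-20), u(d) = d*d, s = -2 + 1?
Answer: 261/20 ≈ 13.050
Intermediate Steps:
s = -1
u(d) = d²
o(E) = -E/20 (o(E) = E*(-1/20) = -E/20)
p = -261 (p = 3*(-87) = -261)
p*o(u(s)) = -(-261)*(-1)²/20 = -(-261)/20 = -261*(-1/20) = 261/20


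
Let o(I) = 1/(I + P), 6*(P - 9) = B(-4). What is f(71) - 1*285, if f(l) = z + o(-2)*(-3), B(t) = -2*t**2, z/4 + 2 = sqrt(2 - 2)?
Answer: -1474/5 ≈ -294.80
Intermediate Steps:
z = -8 (z = -8 + 4*sqrt(2 - 2) = -8 + 4*sqrt(0) = -8 + 4*0 = -8 + 0 = -8)
P = 11/3 (P = 9 + (-2*(-4)**2)/6 = 9 + (-2*16)/6 = 9 + (1/6)*(-32) = 9 - 16/3 = 11/3 ≈ 3.6667)
o(I) = 1/(11/3 + I) (o(I) = 1/(I + 11/3) = 1/(11/3 + I))
f(l) = -49/5 (f(l) = -8 + (3/(11 + 3*(-2)))*(-3) = -8 + (3/(11 - 6))*(-3) = -8 + (3/5)*(-3) = -8 - 9/5 = -49/5)
f(71) - 1*285 = -49/5 - 1*285 = -49/5 - 285 = -1474/5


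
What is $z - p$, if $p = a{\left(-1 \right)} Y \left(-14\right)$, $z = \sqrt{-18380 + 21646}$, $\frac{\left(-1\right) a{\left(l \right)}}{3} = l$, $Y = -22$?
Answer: $-924 + \sqrt{3266} \approx -866.85$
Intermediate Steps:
$a{\left(l \right)} = - 3 l$
$z = \sqrt{3266} \approx 57.149$
$p = 924$ ($p = \left(-3\right) \left(-1\right) \left(-22\right) \left(-14\right) = 3 \left(-22\right) \left(-14\right) = \left(-66\right) \left(-14\right) = 924$)
$z - p = \sqrt{3266} - 924 = -924 + \sqrt{3266}$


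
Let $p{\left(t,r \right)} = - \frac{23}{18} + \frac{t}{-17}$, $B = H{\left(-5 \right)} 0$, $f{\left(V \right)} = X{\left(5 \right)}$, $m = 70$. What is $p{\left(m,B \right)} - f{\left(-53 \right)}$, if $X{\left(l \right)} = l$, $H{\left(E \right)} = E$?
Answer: $- \frac{3181}{306} \approx -10.395$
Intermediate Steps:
$f{\left(V \right)} = 5$
$B = 0$ ($B = \left(-5\right) 0 = 0$)
$p{\left(t,r \right)} = - \frac{23}{18} - \frac{t}{17}$ ($p{\left(t,r \right)} = \left(-23\right) \frac{1}{18} + t \left(- \frac{1}{17}\right) = - \frac{23}{18} - \frac{t}{17}$)
$p{\left(m,B \right)} - f{\left(-53 \right)} = \left(- \frac{23}{18} - \frac{70}{17}\right) - 5 = - \frac{1651}{306} - 5 = - \frac{3181}{306}$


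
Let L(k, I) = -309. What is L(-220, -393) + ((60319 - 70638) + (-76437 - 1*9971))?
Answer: -97036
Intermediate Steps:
L(-220, -393) + ((60319 - 70638) + (-76437 - 1*9971)) = -309 + ((60319 - 70638) + (-76437 - 1*9971)) = -309 + (-10319 + (-76437 - 9971)) = -309 + (-10319 - 86408) = -309 - 96727 = -97036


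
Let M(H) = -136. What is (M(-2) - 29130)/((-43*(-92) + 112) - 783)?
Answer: -29266/3285 ≈ -8.9090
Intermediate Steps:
(M(-2) - 29130)/((-43*(-92) + 112) - 783) = (-136 - 29130)/((-43*(-92) + 112) - 783) = -29266/((3956 + 112) - 783) = -29266/(4068 - 783) = -29266/3285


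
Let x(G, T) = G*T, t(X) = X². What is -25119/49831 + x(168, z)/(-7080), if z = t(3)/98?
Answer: -104189949/205802030 ≈ -0.50626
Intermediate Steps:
z = 9/98 (z = 3²/98 = 9*(1/98) = 9/98 ≈ 0.091837)
-25119/49831 + x(168, z)/(-7080) = -25119/49831 + (168*(9/98))/(-7080) = -25119*1/49831 + (108/7)*(-1/7080) = -25119/49831 - 9/4130 = -104189949/205802030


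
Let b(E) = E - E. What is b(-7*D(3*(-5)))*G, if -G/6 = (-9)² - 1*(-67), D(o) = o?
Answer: 0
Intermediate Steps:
b(E) = 0
G = -888 (G = -6*((-9)² - 1*(-67)) = -6*(81 + 67) = -6*148 = -888)
b(-7*D(3*(-5)))*G = 0*(-888) = 0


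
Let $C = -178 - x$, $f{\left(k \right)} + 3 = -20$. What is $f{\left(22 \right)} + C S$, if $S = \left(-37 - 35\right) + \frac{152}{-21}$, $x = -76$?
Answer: $\frac{56415}{7} \approx 8059.3$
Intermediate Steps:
$f{\left(k \right)} = -23$ ($f{\left(k \right)} = -3 - 20 = -23$)
$C = -102$ ($C = -178 - -76 = -178 + 76 = -102$)
$S = - \frac{1664}{21}$ ($S = -72 + 152 \left(- \frac{1}{21}\right) = -72 - \frac{152}{21} = - \frac{1664}{21} \approx -79.238$)
$f{\left(22 \right)} + C S = -23 - - \frac{56576}{7} = -23 + \frac{56576}{7} = \frac{56415}{7}$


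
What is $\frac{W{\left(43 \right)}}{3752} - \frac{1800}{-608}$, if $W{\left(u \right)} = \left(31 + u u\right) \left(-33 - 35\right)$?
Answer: $- \frac{1108955}{35644} \approx -31.112$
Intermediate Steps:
$W{\left(u \right)} = -2108 - 68 u^{2}$ ($W{\left(u \right)} = \left(31 + u^{2}\right) \left(-68\right) = -2108 - 68 u^{2}$)
$\frac{W{\left(43 \right)}}{3752} - \frac{1800}{-608} = \frac{-2108 - 68 \cdot 43^{2}}{3752} - \frac{1800}{-608} = \left(-2108 - 125732\right) \frac{1}{3752} - - \frac{225}{76} = \left(-2108 - 125732\right) \frac{1}{3752} + \frac{225}{76} = \left(-127840\right) \frac{1}{3752} + \frac{225}{76} = - \frac{15980}{469} + \frac{225}{76} = - \frac{1108955}{35644}$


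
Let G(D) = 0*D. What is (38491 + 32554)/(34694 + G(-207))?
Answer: 71045/34694 ≈ 2.0478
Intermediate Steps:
G(D) = 0
(38491 + 32554)/(34694 + G(-207)) = (38491 + 32554)/(34694 + 0) = 71045/34694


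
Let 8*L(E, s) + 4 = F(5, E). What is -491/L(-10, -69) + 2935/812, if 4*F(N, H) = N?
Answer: 12790429/8932 ≈ 1432.0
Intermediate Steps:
F(N, H) = N/4
L(E, s) = -11/32 (L(E, s) = -½ + ((¼)*5)/8 = -½ + (⅛)*(5/4) = -½ + 5/32 = -11/32)
-491/L(-10, -69) + 2935/812 = -491/(-11/32) + 2935/812 = -491*(-32/11) + 2935*(1/812) = 15712/11 + 2935/812 = 12790429/8932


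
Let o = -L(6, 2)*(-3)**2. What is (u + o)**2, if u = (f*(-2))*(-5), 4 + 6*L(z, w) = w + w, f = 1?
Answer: 100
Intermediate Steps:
L(z, w) = -2/3 + w/3 (L(z, w) = -2/3 + (w + w)/6 = -2/3 + (2*w)/6 = -2/3 + w/3)
u = 10 (u = (1*(-2))*(-5) = -2*(-5) = 10)
o = 0 (o = -(-2/3 + (1/3)*2)*(-3)**2 = -(-2/3 + 2/3)*9 = -1*0*9 = 0*9 = 0)
(u + o)**2 = (10 + 0)**2 = 10**2 = 100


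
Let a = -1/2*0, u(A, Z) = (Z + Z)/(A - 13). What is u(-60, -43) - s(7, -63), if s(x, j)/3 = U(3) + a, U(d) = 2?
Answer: -352/73 ≈ -4.8219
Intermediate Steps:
u(A, Z) = 2*Z/(-13 + A) (u(A, Z) = (2*Z)/(-13 + A) = 2*Z/(-13 + A))
a = 0 (a = -1*½*0 = -½*0 = 0)
s(x, j) = 6 (s(x, j) = 3*(2 + 0) = 3*2 = 6)
u(-60, -43) - s(7, -63) = 2*(-43)/(-13 - 60) - 1*6 = 2*(-43)/(-73) - 6 = 2*(-43)*(-1/73) - 6 = 86/73 - 6 = -352/73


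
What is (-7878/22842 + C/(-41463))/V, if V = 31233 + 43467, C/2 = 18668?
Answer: -21842119/1310152020300 ≈ -1.6671e-5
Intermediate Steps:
C = 37336 (C = 2*18668 = 37336)
V = 74700
(-7878/22842 + C/(-41463))/V = (-7878/22842 + 37336/(-41463))/74700 = (-7878*1/22842 + 37336*(-1/41463))*(1/74700) = (-1313/3807 - 37336/41463)*(1/74700) = -21842119/17538849*1/74700 = -21842119/1310152020300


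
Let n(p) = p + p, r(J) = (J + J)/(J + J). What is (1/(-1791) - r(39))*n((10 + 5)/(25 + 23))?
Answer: -1120/1791 ≈ -0.62535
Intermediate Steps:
r(J) = 1 (r(J) = (2*J)/((2*J)) = (2*J)*(1/(2*J)) = 1)
n(p) = 2*p
(1/(-1791) - r(39))*n((10 + 5)/(25 + 23)) = (1/(-1791) - 1*1)*(2*((10 + 5)/(25 + 23))) = (-1/1791 - 1)*(2*(15/48)) = -3584*15*(1/48)/1791 = -3584*5/(1791*16) = -1792/1791*5/8 = -1120/1791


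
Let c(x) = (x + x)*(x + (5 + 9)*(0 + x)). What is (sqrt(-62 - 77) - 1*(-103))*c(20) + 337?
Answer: 1236337 + 12000*I*sqrt(139) ≈ 1.2363e+6 + 1.4148e+5*I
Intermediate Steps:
c(x) = 30*x**2 (c(x) = (2*x)*(x + 14*x) = (2*x)*(15*x) = 30*x**2)
(sqrt(-62 - 77) - 1*(-103))*c(20) + 337 = (sqrt(-62 - 77) - 1*(-103))*(30*20**2) + 337 = (sqrt(-139) + 103)*(30*400) + 337 = (I*sqrt(139) + 103)*12000 + 337 = (103 + I*sqrt(139))*12000 + 337 = (1236000 + 12000*I*sqrt(139)) + 337 = 1236337 + 12000*I*sqrt(139)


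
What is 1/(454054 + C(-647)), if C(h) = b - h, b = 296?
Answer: 1/454997 ≈ 2.1978e-6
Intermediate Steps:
C(h) = 296 - h
1/(454054 + C(-647)) = 1/(454054 + (296 - 1*(-647))) = 1/(454054 + (296 + 647)) = 1/(454054 + 943) = 1/454997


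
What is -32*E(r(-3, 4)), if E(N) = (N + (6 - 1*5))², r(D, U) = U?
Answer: -800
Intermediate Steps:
E(N) = (1 + N)² (E(N) = (N + (6 - 5))² = (N + 1)² = (1 + N)²)
-32*E(r(-3, 4)) = -32*(1 + 4)² = -32*5² = -32*25 = -800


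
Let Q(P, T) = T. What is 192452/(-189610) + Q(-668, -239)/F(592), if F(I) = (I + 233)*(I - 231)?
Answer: -5736233369/5647059825 ≈ -1.0158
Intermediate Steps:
F(I) = (-231 + I)*(233 + I) (F(I) = (233 + I)*(-231 + I) = (-231 + I)*(233 + I))
192452/(-189610) + Q(-668, -239)/F(592) = 192452/(-189610) - 239/(-53823 + 592**2 + 2*592) = 192452*(-1/189610) - 239/(-53823 + 350464 + 1184) = -96226/94805 - 239/297825 = -5736233369/5647059825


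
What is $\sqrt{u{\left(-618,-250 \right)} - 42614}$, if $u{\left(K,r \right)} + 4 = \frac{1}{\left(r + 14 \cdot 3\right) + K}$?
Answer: $\frac{i \sqrt{29077239394}}{826} \approx 206.44 i$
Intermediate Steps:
$u{\left(K,r \right)} = -4 + \frac{1}{42 + K + r}$ ($u{\left(K,r \right)} = -4 + \frac{1}{\left(r + 14 \cdot 3\right) + K} = -4 + \frac{1}{\left(r + 42\right) + K} = -4 + \frac{1}{\left(42 + r\right) + K} = -4 + \frac{1}{42 + K + r}$)
$\sqrt{u{\left(-618,-250 \right)} - 42614} = \sqrt{\frac{-167 - -2472 - -1000}{42 - 618 - 250} - 42614} = \sqrt{\frac{-167 + 2472 + 1000}{-826} - 42614} = \sqrt{\left(- \frac{1}{826}\right) 3305 - 42614} = \sqrt{- \frac{3305}{826} - 42614} = \sqrt{- \frac{35202469}{826}} = \frac{i \sqrt{29077239394}}{826}$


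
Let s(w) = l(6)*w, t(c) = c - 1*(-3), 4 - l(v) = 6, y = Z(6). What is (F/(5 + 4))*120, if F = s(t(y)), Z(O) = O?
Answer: -240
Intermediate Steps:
y = 6
l(v) = -2 (l(v) = 4 - 1*6 = 4 - 6 = -2)
t(c) = 3 + c (t(c) = c + 3 = 3 + c)
s(w) = -2*w
F = -18 (F = -2*(3 + 6) = -2*9 = -18)
(F/(5 + 4))*120 = -18/(5 + 4)*120 = -18/9*120 = -18*⅑*120 = -2*120 = -240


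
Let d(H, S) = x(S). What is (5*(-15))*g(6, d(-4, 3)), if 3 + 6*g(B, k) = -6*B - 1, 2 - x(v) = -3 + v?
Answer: 500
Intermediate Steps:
x(v) = 5 - v (x(v) = 2 - (-3 + v) = 2 + (3 - v) = 5 - v)
d(H, S) = 5 - S
g(B, k) = -⅔ - B (g(B, k) = -½ + (-6*B - 1)/6 = -½ + (-1 - 6*B)/6 = -½ + (-⅙ - B) = -⅔ - B)
(5*(-15))*g(6, d(-4, 3)) = (5*(-15))*(-⅔ - 1*6) = -75*(-⅔ - 6) = -75*(-20/3) = 500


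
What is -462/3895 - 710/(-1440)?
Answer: 210017/560880 ≈ 0.37444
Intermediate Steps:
-462/3895 - 710/(-1440) = -462*1/3895 - 710*(-1/1440) = -462/3895 + 71/144 = 210017/560880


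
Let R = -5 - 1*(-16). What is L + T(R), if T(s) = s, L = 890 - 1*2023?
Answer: -1122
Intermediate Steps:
R = 11 (R = -5 + 16 = 11)
L = -1133 (L = 890 - 2023 = -1133)
L + T(R) = -1133 + 11 = -1122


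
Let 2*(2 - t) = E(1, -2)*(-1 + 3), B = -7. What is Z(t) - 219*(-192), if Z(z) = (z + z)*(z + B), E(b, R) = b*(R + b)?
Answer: 42024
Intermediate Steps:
t = 3 (t = 2 - 1*(-2 + 1)*(-1 + 3)/2 = 2 - 1*(-1)*2/2 = 2 - (-1)*2/2 = 2 - 1/2*(-2) = 2 + 1 = 3)
Z(z) = 2*z*(-7 + z) (Z(z) = (z + z)*(z - 7) = (2*z)*(-7 + z) = 2*z*(-7 + z))
Z(t) - 219*(-192) = 2*3*(-7 + 3) - 219*(-192) = 2*3*(-4) + 42048 = -24 + 42048 = 42024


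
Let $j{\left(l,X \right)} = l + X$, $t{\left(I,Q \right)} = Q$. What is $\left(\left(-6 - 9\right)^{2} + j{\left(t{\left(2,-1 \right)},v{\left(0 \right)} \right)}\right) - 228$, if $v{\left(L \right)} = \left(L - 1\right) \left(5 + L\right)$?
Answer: $-9$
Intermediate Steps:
$v{\left(L \right)} = \left(-1 + L\right) \left(5 + L\right)$
$j{\left(l,X \right)} = X + l$
$\left(\left(-6 - 9\right)^{2} + j{\left(t{\left(2,-1 \right)},v{\left(0 \right)} \right)}\right) - 228 = \left(\left(-6 - 9\right)^{2} + \left(\left(-5 + 0^{2} + 4 \cdot 0\right) - 1\right)\right) - 228 = \left(\left(-15\right)^{2} + \left(\left(-5 + 0 + 0\right) - 1\right)\right) - 228 = \left(225 - 6\right) - 228 = 219 - 228 = -9$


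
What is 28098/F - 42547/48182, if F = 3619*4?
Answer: 13176919/12455047 ≈ 1.0580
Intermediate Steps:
F = 14476
28098/F - 42547/48182 = 28098/14476 - 42547/48182 = 28098*(1/14476) - 42547*1/48182 = 2007/1034 - 42547/48182 = 13176919/12455047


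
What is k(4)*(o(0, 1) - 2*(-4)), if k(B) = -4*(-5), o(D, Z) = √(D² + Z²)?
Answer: 180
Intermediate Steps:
k(B) = 20
k(4)*(o(0, 1) - 2*(-4)) = 20*(√(0² + 1²) - 2*(-4)) = 20*(√(0 + 1) + 8) = 20*(√1 + 8) = 20*(1 + 8) = 20*9 = 180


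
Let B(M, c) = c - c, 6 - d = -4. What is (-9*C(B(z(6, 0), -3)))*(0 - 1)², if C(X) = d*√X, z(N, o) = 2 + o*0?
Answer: 0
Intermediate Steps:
z(N, o) = 2 (z(N, o) = 2 + 0 = 2)
d = 10 (d = 6 - 1*(-4) = 6 + 4 = 10)
B(M, c) = 0
C(X) = 10*√X
(-9*C(B(z(6, 0), -3)))*(0 - 1)² = (-90*√0)*(0 - 1)² = -90*0*(-1)² = -9*0*1 = 0*1 = 0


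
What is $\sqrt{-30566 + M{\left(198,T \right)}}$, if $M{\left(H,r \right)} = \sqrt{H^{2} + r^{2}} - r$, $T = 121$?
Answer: $\sqrt{-30687 + 11 \sqrt{445}} \approx 174.51 i$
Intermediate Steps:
$\sqrt{-30566 + M{\left(198,T \right)}} = \sqrt{-30566 + \left(\sqrt{198^{2} + 121^{2}} - 121\right)} = \sqrt{-30566 - \left(121 - \sqrt{39204 + 14641}\right)} = \sqrt{-30566 - \left(121 - \sqrt{53845}\right)} = \sqrt{-30566 - \left(121 - 11 \sqrt{445}\right)} = \sqrt{-30687 + 11 \sqrt{445}}$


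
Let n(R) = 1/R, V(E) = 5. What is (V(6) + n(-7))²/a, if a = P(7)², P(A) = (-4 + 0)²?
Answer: 289/3136 ≈ 0.092156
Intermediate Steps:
P(A) = 16 (P(A) = (-4)² = 16)
a = 256 (a = 16² = 256)
(V(6) + n(-7))²/a = (5 + 1/(-7))²/256 = (5 - ⅐)²*(1/256) = (34/7)²*(1/256) = (1156/49)*(1/256) = 289/3136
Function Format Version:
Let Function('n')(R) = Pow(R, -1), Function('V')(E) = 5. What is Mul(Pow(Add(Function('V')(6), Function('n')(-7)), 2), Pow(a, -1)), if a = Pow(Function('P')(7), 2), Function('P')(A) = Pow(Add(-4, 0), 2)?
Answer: Rational(289, 3136) ≈ 0.092156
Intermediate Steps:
Function('P')(A) = 16 (Function('P')(A) = Pow(-4, 2) = 16)
a = 256 (a = Pow(16, 2) = 256)
Mul(Pow(Add(Function('V')(6), Function('n')(-7)), 2), Pow(a, -1)) = Mul(Pow(Add(5, Pow(-7, -1)), 2), Pow(256, -1)) = Mul(Pow(Add(5, Rational(-1, 7)), 2), Rational(1, 256)) = Mul(Pow(Rational(34, 7), 2), Rational(1, 256)) = Mul(Rational(1156, 49), Rational(1, 256)) = Rational(289, 3136)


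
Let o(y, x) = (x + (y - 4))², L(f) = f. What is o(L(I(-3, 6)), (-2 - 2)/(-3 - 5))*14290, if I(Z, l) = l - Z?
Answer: 864545/2 ≈ 4.3227e+5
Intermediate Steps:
o(y, x) = (-4 + x + y)² (o(y, x) = (x + (-4 + y))² = (-4 + x + y)²)
o(L(I(-3, 6)), (-2 - 2)/(-3 - 5))*14290 = (-4 + (-2 - 2)/(-3 - 5) + (6 - 1*(-3)))²*14290 = (-4 - 4/(-8) + (6 + 3))²*14290 = (-4 - 4*(-⅛) + 9)²*14290 = (-4 + ½ + 9)²*14290 = (11/2)²*14290 = (121/4)*14290 = 864545/2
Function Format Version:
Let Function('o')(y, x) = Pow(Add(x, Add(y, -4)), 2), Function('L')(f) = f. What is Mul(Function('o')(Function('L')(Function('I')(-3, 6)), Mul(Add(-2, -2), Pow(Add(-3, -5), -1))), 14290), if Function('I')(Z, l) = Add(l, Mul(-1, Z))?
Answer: Rational(864545, 2) ≈ 4.3227e+5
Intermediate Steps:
Function('o')(y, x) = Pow(Add(-4, x, y), 2) (Function('o')(y, x) = Pow(Add(x, Add(-4, y)), 2) = Pow(Add(-4, x, y), 2))
Mul(Function('o')(Function('L')(Function('I')(-3, 6)), Mul(Add(-2, -2), Pow(Add(-3, -5), -1))), 14290) = Mul(Pow(Add(-4, Mul(Add(-2, -2), Pow(Add(-3, -5), -1)), Add(6, Mul(-1, -3))), 2), 14290) = Mul(Pow(Add(-4, Mul(-4, Pow(-8, -1)), Add(6, 3)), 2), 14290) = Mul(Pow(Add(-4, Mul(-4, Rational(-1, 8)), 9), 2), 14290) = Mul(Pow(Add(-4, Rational(1, 2), 9), 2), 14290) = Mul(Pow(Rational(11, 2), 2), 14290) = Mul(Rational(121, 4), 14290) = Rational(864545, 2)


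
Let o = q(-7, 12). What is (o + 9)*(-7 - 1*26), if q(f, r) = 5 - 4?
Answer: -330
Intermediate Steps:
q(f, r) = 1
o = 1
(o + 9)*(-7 - 1*26) = (1 + 9)*(-7 - 1*26) = 10*(-7 - 26) = 10*(-33) = -330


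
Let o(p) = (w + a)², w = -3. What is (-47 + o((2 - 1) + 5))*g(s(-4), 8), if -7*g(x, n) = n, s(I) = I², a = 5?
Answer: 344/7 ≈ 49.143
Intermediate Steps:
g(x, n) = -n/7
o(p) = 4 (o(p) = (-3 + 5)² = 2² = 4)
(-47 + o((2 - 1) + 5))*g(s(-4), 8) = (-47 + 4)*(-⅐*8) = -43*(-8/7) = 344/7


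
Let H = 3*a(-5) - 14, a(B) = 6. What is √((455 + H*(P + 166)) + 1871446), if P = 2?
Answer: √1872573 ≈ 1368.4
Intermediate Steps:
H = 4 (H = 3*6 - 14 = 18 - 14 = 4)
√((455 + H*(P + 166)) + 1871446) = √((455 + 4*(2 + 166)) + 1871446) = √((455 + 4*168) + 1871446) = √((455 + 672) + 1871446) = √(1127 + 1871446) = √1872573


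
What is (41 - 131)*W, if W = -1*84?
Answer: 7560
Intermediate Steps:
W = -84
(41 - 131)*W = (41 - 131)*(-84) = -90*(-84) = 7560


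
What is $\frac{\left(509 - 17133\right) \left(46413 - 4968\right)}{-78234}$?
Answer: $\frac{114830280}{13039} \approx 8806.7$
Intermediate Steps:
$\frac{\left(509 - 17133\right) \left(46413 - 4968\right)}{-78234} = - 16624 \left(46413 - 4968\right) \left(- \frac{1}{78234}\right) = \left(-16624\right) 41445 \left(- \frac{1}{78234}\right) = \left(-688981680\right) \left(- \frac{1}{78234}\right) = \frac{114830280}{13039}$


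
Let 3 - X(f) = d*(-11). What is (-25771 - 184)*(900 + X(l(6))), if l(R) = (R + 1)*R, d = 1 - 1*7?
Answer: -21724335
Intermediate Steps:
d = -6 (d = 1 - 7 = -6)
l(R) = R*(1 + R) (l(R) = (1 + R)*R = R*(1 + R))
X(f) = -63 (X(f) = 3 - (-6)*(-11) = 3 - 1*66 = 3 - 66 = -63)
(-25771 - 184)*(900 + X(l(6))) = (-25771 - 184)*(900 - 63) = -25955*837 = -21724335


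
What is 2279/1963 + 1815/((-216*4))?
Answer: -531263/565344 ≈ -0.93972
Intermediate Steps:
2279/1963 + 1815/((-216*4)) = 2279*(1/1963) + 1815/(-864) = 2279/1963 + 1815*(-1/864) = 2279/1963 - 605/288 = -531263/565344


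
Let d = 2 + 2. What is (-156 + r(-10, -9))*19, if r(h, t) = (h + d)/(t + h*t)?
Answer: -80066/27 ≈ -2965.4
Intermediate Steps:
d = 4
r(h, t) = (4 + h)/(t + h*t) (r(h, t) = (h + 4)/(t + h*t) = (4 + h)/(t + h*t))
(-156 + r(-10, -9))*19 = (-156 + (4 - 10)/((-9)*(1 - 10)))*19 = (-156 - 1/9*(-6)/(-9))*19 = (-156 - 1/9*(-1/9)*(-6))*19 = (-156 - 2/27)*19 = -4214/27*19 = -80066/27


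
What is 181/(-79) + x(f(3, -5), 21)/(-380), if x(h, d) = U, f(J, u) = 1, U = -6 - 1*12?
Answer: -33679/15010 ≈ -2.2438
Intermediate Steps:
U = -18 (U = -6 - 12 = -18)
x(h, d) = -18
181/(-79) + x(f(3, -5), 21)/(-380) = 181/(-79) - 18/(-380) = 181*(-1/79) - 18*(-1/380) = -181/79 + 9/190 = -33679/15010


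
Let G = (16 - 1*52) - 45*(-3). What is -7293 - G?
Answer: -7392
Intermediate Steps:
G = 99 (G = (16 - 52) + 135 = -36 + 135 = 99)
-7293 - G = -7293 - 1*99 = -7293 - 99 = -7392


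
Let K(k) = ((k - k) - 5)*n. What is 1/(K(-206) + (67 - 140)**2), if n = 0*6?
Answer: 1/5329 ≈ 0.00018765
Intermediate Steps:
n = 0
K(k) = 0 (K(k) = ((k - k) - 5)*0 = (0 - 5)*0 = -5*0 = 0)
1/(K(-206) + (67 - 140)**2) = 1/(0 + (67 - 140)**2) = 1/(0 + (-73)**2) = 1/(0 + 5329) = 1/5329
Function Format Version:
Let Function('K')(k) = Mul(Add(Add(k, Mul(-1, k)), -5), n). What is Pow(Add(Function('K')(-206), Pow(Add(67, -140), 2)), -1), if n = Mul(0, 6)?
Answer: Rational(1, 5329) ≈ 0.00018765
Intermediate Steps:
n = 0
Function('K')(k) = 0 (Function('K')(k) = Mul(Add(Add(k, Mul(-1, k)), -5), 0) = Mul(Add(0, -5), 0) = Mul(-5, 0) = 0)
Pow(Add(Function('K')(-206), Pow(Add(67, -140), 2)), -1) = Pow(Add(0, Pow(Add(67, -140), 2)), -1) = Pow(Add(0, Pow(-73, 2)), -1) = Pow(Add(0, 5329), -1) = Pow(5329, -1) = Rational(1, 5329)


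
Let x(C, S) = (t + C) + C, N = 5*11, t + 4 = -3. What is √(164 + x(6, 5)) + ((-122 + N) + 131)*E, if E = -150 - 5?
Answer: -9907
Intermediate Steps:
t = -7 (t = -4 - 3 = -7)
N = 55
x(C, S) = -7 + 2*C (x(C, S) = (-7 + C) + C = -7 + 2*C)
E = -155
√(164 + x(6, 5)) + ((-122 + N) + 131)*E = √(164 + (-7 + 2*6)) + ((-122 + 55) + 131)*(-155) = √(164 + (-7 + 12)) + (-67 + 131)*(-155) = √(164 + 5) + 64*(-155) = √169 - 9920 = 13 - 9920 = -9907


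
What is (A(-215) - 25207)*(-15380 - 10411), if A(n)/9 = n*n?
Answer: -10079587038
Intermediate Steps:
A(n) = 9*n² (A(n) = 9*(n*n) = 9*n²)
(A(-215) - 25207)*(-15380 - 10411) = (9*(-215)² - 25207)*(-15380 - 10411) = (9*46225 - 25207)*(-25791) = (416025 - 25207)*(-25791) = 390818*(-25791) = -10079587038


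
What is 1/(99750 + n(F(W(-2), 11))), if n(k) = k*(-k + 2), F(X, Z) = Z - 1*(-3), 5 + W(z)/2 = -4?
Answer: 1/99582 ≈ 1.0042e-5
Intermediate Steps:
W(z) = -18 (W(z) = -10 + 2*(-4) = -10 - 8 = -18)
F(X, Z) = 3 + Z (F(X, Z) = Z + 3 = 3 + Z)
n(k) = k*(2 - k)
1/(99750 + n(F(W(-2), 11))) = 1/(99750 + (3 + 11)*(2 - (3 + 11))) = 1/(99750 + 14*(2 - 1*14)) = 1/(99750 + 14*(2 - 14)) = 1/(99750 + 14*(-12)) = 1/(99750 - 168) = 1/99582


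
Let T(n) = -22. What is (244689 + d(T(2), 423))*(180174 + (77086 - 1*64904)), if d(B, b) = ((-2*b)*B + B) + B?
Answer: 50639063492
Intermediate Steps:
d(B, b) = 2*B - 2*B*b (d(B, b) = (-2*B*b + B) + B = (B - 2*B*b) + B = 2*B - 2*B*b)
(244689 + d(T(2), 423))*(180174 + (77086 - 1*64904)) = (244689 + 2*(-22)*(1 - 1*423))*(180174 + (77086 - 1*64904)) = (244689 + 2*(-22)*(1 - 423))*(180174 + (77086 - 64904)) = (244689 + 2*(-22)*(-422))*(180174 + 12182) = (244689 + 18568)*192356 = 263257*192356 = 50639063492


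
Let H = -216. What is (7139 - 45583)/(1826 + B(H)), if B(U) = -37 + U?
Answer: -38444/1573 ≈ -24.440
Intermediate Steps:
(7139 - 45583)/(1826 + B(H)) = (7139 - 45583)/(1826 + (-37 - 216)) = -38444/(1826 - 253) = -38444/1573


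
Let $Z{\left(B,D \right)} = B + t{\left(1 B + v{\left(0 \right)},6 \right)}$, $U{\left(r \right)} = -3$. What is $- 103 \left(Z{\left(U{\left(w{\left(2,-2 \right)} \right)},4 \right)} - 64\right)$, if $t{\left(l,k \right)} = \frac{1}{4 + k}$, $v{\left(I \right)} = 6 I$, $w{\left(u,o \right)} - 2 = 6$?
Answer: $\frac{68907}{10} \approx 6890.7$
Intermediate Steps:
$w{\left(u,o \right)} = 8$ ($w{\left(u,o \right)} = 2 + 6 = 8$)
$Z{\left(B,D \right)} = \frac{1}{10} + B$ ($Z{\left(B,D \right)} = B + \frac{1}{4 + 6} = B + \frac{1}{10} = \frac{1}{10} + B$)
$- 103 \left(Z{\left(U{\left(w{\left(2,-2 \right)} \right)},4 \right)} - 64\right) = - 103 \left(\left(\frac{1}{10} - 3\right) - 64\right) = - 103 \left(- \frac{29}{10} - 64\right) = \left(-103\right) \left(- \frac{669}{10}\right) = \frac{68907}{10}$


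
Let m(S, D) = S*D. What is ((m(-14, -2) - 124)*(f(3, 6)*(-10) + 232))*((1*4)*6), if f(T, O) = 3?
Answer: -465408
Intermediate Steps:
m(S, D) = D*S
((m(-14, -2) - 124)*(f(3, 6)*(-10) + 232))*((1*4)*6) = ((-2*(-14) - 124)*(3*(-10) + 232))*((1*4)*6) = ((28 - 124)*(-30 + 232))*(4*6) = -96*202*24 = -19392*24 = -465408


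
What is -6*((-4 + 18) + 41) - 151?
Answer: -481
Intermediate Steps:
-6*((-4 + 18) + 41) - 151 = -6*(14 + 41) - 151 = -6*55 - 151 = -330 - 151 = -481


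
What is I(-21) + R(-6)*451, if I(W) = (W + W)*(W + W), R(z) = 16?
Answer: 8980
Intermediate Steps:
I(W) = 4*W² (I(W) = (2*W)*(2*W) = 4*W²)
I(-21) + R(-6)*451 = 4*(-21)² + 16*451 = 4*441 + 7216 = 1764 + 7216 = 8980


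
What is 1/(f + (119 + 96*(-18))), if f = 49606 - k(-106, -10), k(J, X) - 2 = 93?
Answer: 1/47902 ≈ 2.0876e-5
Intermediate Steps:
k(J, X) = 95 (k(J, X) = 2 + 93 = 95)
f = 49511 (f = 49606 - 1*95 = 49606 - 95 = 49511)
1/(f + (119 + 96*(-18))) = 1/(49511 + (119 + 96*(-18))) = 1/(49511 + (119 - 1728)) = 1/(49511 - 1609) = 1/47902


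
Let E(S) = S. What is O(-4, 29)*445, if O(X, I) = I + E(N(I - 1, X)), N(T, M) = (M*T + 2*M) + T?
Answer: -28035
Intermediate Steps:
N(T, M) = T + 2*M + M*T (N(T, M) = (2*M + M*T) + T = T + 2*M + M*T)
O(X, I) = -1 + 2*I + 2*X + X*(-1 + I) (O(X, I) = I + ((I - 1) + 2*X + X*(I - 1)) = I + ((-1 + I) + 2*X + X*(-1 + I)) = I + (-1 + I + 2*X + X*(-1 + I)) = -1 + 2*I + 2*X + X*(-1 + I))
O(-4, 29)*445 = (-1 - 4 + 2*29 + 29*(-4))*445 = (-1 - 4 + 58 - 116)*445 = -63*445 = -28035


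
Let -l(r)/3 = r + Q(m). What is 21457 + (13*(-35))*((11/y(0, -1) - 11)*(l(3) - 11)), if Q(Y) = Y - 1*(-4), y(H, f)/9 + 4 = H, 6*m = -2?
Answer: -4968283/36 ≈ -1.3801e+5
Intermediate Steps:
m = -1/3 (m = (1/6)*(-2) = -1/3 ≈ -0.33333)
y(H, f) = -36 + 9*H
Q(Y) = 4 + Y (Q(Y) = Y + 4 = 4 + Y)
l(r) = -11 - 3*r (l(r) = -3*(r + (4 - 1/3)) = -3*(r + 11/3) = -3*(11/3 + r) = -11 - 3*r)
21457 + (13*(-35))*((11/y(0, -1) - 11)*(l(3) - 11)) = 21457 + (13*(-35))*((11/(-36 + 9*0) - 11)*((-11 - 3*3) - 11)) = 21457 - 455*(11/(-36 + 0) - 11)*((-11 - 9) - 11) = 21457 - 455*(11/(-36) - 11)*(-20 - 11) = 21457 - 455*(11*(-1/36) - 11)*(-31) = 21457 - 455*(-11/36 - 11)*(-31) = 21457 - (-185185)*(-31)/36 = 21457 - 455*12617/36 = 21457 - 5740735/36 = -4968283/36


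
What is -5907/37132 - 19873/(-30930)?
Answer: 277610363/574246380 ≈ 0.48343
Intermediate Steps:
-5907/37132 - 19873/(-30930) = -5907*1/37132 - 19873*(-1/30930) = -5907/37132 + 19873/30930 = 277610363/574246380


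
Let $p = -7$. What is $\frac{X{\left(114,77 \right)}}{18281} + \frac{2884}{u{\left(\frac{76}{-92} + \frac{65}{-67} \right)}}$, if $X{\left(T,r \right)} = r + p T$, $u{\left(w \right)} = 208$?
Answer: $\frac{13143109}{950612} \approx 13.826$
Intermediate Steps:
$X{\left(T,r \right)} = r - 7 T$
$\frac{X{\left(114,77 \right)}}{18281} + \frac{2884}{u{\left(\frac{76}{-92} + \frac{65}{-67} \right)}} = \frac{77 - 798}{18281} + \frac{2884}{208} = \left(77 - 798\right) \frac{1}{18281} + 2884 \cdot \frac{1}{208} = \left(-721\right) \frac{1}{18281} + \frac{721}{52} = - \frac{721}{18281} + \frac{721}{52} = \frac{13143109}{950612}$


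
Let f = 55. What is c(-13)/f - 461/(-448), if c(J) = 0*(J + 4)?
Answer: 461/448 ≈ 1.0290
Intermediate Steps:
c(J) = 0 (c(J) = 0*(4 + J) = 0)
c(-13)/f - 461/(-448) = 0/55 - 461/(-448) = 0*(1/55) - 461*(-1/448) = 0 + 461/448 = 461/448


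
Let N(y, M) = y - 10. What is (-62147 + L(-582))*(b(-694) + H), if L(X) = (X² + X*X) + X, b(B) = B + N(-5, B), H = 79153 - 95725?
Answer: -10622959039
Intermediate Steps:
N(y, M) = -10 + y
H = -16572
b(B) = -15 + B (b(B) = B + (-10 - 5) = B - 15 = -15 + B)
L(X) = X + 2*X² (L(X) = (X² + X²) + X = 2*X² + X = X + 2*X²)
(-62147 + L(-582))*(b(-694) + H) = (-62147 - 582*(1 + 2*(-582)))*((-15 - 694) - 16572) = (-62147 - 582*(1 - 1164))*(-709 - 16572) = (-62147 - 582*(-1163))*(-17281) = (-62147 + 676866)*(-17281) = 614719*(-17281) = -10622959039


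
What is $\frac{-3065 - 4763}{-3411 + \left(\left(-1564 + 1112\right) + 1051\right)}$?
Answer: $\frac{103}{37} \approx 2.7838$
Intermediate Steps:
$\frac{-3065 - 4763}{-3411 + \left(\left(-1564 + 1112\right) + 1051\right)} = - \frac{7828}{-3411 + \left(-452 + 1051\right)} = - \frac{7828}{-3411 + 599} = - \frac{7828}{-2812} = \left(-7828\right) \left(- \frac{1}{2812}\right) = \frac{103}{37}$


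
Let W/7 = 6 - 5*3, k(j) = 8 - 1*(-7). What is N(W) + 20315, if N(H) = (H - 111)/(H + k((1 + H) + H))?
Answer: 162549/8 ≈ 20319.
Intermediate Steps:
k(j) = 15 (k(j) = 8 + 7 = 15)
W = -63 (W = 7*(6 - 5*3) = 7*(6 - 15) = 7*(-9) = -63)
N(H) = (-111 + H)/(15 + H) (N(H) = (H - 111)/(H + 15) = (-111 + H)/(15 + H))
N(W) + 20315 = (-111 - 63)/(15 - 63) + 20315 = -174/(-48) + 20315 = -1/48*(-174) + 20315 = 29/8 + 20315 = 162549/8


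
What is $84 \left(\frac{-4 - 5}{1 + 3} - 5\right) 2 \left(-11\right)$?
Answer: $13398$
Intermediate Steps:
$84 \left(\frac{-4 - 5}{1 + 3} - 5\right) 2 \left(-11\right) = 84 \left(- \frac{9}{4} - 5\right) 2 \left(-11\right) = 84 \left(\left(- \frac{29}{4}\right) 2\right) \left(-11\right) = 84 \left(- \frac{29}{2}\right) \left(-11\right) = \left(-1218\right) \left(-11\right) = 13398$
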